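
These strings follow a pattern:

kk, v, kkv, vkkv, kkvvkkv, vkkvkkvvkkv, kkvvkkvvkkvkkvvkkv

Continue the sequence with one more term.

This is a Fibonacci-style word recurrence s(k) = s(k−2)·s(k−1): e.g. kk·v = kkv.
So term 8 is vkkvkkvvkkv·kkvvkkvvkkvkkvvkkv.

vkkvkkvvkkvkkvvkkvvkkvkkvvkkv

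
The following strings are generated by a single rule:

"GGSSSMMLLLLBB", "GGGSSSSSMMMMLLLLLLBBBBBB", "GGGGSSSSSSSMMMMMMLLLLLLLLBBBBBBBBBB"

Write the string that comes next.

The n-th term is n+1 G's then 2n+1 S's then 2n M's then 2n+2 L's then 4n-2 B's (n = 1, 2, …).
Setting n = 4 gives 5, 9, 8, 10, 14 characters in each block.

GGGGGSSSSSSSSSMMMMMMMMLLLLLLLLLLBBBBBBBBBBBBBB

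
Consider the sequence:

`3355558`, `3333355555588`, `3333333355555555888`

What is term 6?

3333333333333333355555555555555888888

Each string has the form 3^{3n-1} 5^{2n+2} 8^{n} (n = 1, 2, …).
Setting n = 6 gives 17, 14, 6 characters in each block.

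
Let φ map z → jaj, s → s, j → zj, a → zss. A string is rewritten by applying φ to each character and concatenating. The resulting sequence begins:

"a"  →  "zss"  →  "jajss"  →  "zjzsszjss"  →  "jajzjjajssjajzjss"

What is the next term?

Rewriting the 17 symbols of jajzjjajssjajzjss one by one yields zj zss zj jaj zj zj zss zj s s zj zss zj jaj zj s s; concatenated:

zjzsszjjajzjzjzsszjsszjzsszjjajzjss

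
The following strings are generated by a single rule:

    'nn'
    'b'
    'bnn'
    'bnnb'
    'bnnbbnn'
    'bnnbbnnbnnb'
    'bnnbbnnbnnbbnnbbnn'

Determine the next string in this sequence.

bnnbbnnbnnbbnnbbnnbnnbbnnbnnb

From term 3 onward, concatenate the last term with the second-to-last: b·nn = bnn, bnn·b = bnnb, …
Continuing: bnnbbnnbnnbbnnbbnn · bnnbbnnbnnb gives term 8.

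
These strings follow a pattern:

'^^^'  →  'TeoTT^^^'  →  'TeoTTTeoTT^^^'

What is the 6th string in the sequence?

The strings grow by a fixed prefix TeoTT each time.
From TeoTTTeoTT^^^, 3 further steps: TeoTTTeoTT^^^ → TeoTTTeoTTTeoTT^^^ → TeoTTTeoTTTeoTTTeoTT^^^ → (answer).

TeoTTTeoTTTeoTTTeoTTTeoTT^^^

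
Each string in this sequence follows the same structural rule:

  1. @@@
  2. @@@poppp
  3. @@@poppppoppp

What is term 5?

@@@poppppoppppoppppoppp

The strings grow by a fixed suffix poppp each time.
From @@@poppppoppp, 2 further steps: @@@poppppoppp → @@@poppppoppppoppp → (answer).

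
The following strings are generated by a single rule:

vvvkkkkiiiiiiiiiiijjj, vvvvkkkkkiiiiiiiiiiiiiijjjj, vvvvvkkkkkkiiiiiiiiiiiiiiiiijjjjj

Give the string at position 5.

Term n consists of n v's, followed by n+1 k's, followed by 3n+2 i's, followed by n j's, where the shown terms are n = 3, 4, 5.
At n = 7 the blocks have lengths 7, 8, 23, 7.

vvvvvvvkkkkkkkkiiiiiiiiiiiiiiiiiiiiiiijjjjjjj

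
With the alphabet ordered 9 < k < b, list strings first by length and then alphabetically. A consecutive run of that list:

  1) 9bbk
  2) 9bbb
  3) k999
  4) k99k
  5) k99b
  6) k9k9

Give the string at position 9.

Continuing the enumeration 3 steps past k9k9: k9k9 → k9kk → k9kb → (answer).

k9b9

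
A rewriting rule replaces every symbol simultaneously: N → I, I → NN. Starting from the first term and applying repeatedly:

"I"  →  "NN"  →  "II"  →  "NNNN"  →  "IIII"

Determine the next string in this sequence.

NNNNNNNN

Rewriting each symbol of IIII: I→NN, I→NN, I→NN, I→NN, which concatenates to NN NN NN NN.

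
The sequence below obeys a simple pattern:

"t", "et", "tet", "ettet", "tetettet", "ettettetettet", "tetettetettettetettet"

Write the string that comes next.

From term 3 onward, concatenate the second-to-last term with the last: t·et = tet, et·tet = ettet, …
The next term joins ettettetettet and tetettetettettetettet.

ettettetettettetettetettettetettet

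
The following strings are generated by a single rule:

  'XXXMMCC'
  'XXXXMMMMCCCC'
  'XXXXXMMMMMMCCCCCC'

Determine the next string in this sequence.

XXXXXXMMMMMMMMCCCCCCCC

Term n consists of n+2 X's, followed by 2n M's, followed by 2n C's (n = 1, 2, …).
For the next term, n = 4, so the run lengths are 6, 8, 8.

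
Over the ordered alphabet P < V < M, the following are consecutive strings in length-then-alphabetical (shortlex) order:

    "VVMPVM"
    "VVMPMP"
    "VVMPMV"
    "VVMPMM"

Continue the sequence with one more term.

The successor of VVMPMM increments the rightmost position that isn't already M and resets every position after it to P.

VVMVPP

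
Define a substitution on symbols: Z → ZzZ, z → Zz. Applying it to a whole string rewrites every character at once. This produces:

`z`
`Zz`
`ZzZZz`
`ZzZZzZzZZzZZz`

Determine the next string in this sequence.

ZzZZzZzZZzZZzZzZZzZzZZzZZzZzZZzZZz

Applying the rule to each of the 13 symbols of ZzZZzZzZZzZZz gives the pieces ZzZ Zz ZzZ ZzZ Zz ZzZ Zz ZzZ ZzZ Zz ZzZ ZzZ Zz, which concatenate to the answer.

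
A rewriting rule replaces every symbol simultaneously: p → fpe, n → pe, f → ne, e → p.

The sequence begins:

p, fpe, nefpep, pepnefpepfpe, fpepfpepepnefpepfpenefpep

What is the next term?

Applying the rule to each of the 25 symbols of fpepfpepepnefpepfpenefpep gives the pieces ne fpe p fpe ne fpe p fpe p fpe pe p ne fpe p fpe ne fpe p pe p ne fpe p fpe, which concatenate to the answer.

nefpepfpenefpepfpepfpepepnefpepfpenefpeppepnefpepfpe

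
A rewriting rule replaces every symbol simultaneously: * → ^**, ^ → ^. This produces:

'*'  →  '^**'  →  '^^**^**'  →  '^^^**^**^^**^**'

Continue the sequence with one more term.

Rewriting the 15 symbols of ^^^**^**^^**^** one by one yields ^ ^ ^ ^** ^** ^ ^** ^** ^ ^ ^** ^** ^ ^** ^**; concatenated:

^^^^**^**^^**^**^^^**^**^^**^**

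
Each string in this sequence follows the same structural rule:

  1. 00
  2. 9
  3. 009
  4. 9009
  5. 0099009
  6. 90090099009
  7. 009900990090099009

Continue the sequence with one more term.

90090099009009900990090099009

This is a Fibonacci-style word recurrence s(k) = s(k−2)·s(k−1): e.g. 00·9 = 009.
Continuing: 90090099009 · 009900990090099009 gives term 8.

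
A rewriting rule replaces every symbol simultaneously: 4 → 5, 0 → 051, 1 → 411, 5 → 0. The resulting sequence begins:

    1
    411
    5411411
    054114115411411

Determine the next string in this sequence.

φ(054114115411411) expands symbol-by-symbol to 051 0 5 411 411 5 411 411 0 5 411 411 5 411 411; joining the 15 pieces gives the next term.

051054114115411411054114115411411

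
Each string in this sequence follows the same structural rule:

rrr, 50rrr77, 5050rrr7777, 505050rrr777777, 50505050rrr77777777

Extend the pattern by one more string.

s(k+1) = 50·s(k)·77, so each term gains 50 as a prefix and 77 as a suffix.
So the next term is 50·50505050rrr77777777·77.

5050505050rrr7777777777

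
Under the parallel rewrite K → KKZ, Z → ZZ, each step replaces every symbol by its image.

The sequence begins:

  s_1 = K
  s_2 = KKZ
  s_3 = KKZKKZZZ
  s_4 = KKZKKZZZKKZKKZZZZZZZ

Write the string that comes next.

Rewriting the 20 symbols of KKZKKZZZKKZKKZZZZZZZ one by one yields KKZ KKZ ZZ KKZ KKZ ZZ ZZ ZZ KKZ KKZ ZZ KKZ KKZ ZZ ZZ ZZ ZZ ZZ ZZ ZZ; concatenated:

KKZKKZZZKKZKKZZZZZZZKKZKKZZZKKZKKZZZZZZZZZZZZZZZ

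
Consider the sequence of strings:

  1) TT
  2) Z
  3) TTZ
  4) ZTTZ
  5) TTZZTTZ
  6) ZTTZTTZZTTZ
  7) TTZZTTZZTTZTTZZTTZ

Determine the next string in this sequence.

This is a Fibonacci-style word recurrence s(k) = s(k−2)·s(k−1): e.g. TT·Z = TTZ.
So term 8 is ZTTZTTZZTTZ·TTZZTTZZTTZTTZZTTZ.

ZTTZTTZZTTZTTZZTTZZTTZTTZZTTZ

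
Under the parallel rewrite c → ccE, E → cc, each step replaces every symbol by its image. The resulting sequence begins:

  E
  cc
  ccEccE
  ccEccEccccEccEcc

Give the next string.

Replace each of the 16 characters of ccEccEccccEccEcc in place — ccE ccE cc ccE ccE cc ccE ccE ccE ccE cc ccE ccE cc ccE ccE — and concatenate.

ccEccEccccEccEccccEccEccEccEccccEccEccccEccE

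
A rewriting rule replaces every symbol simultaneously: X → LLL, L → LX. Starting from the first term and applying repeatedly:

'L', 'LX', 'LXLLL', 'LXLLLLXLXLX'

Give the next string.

LXLLLLXLXLXLXLLLLXLLLLXLLL

Expanding LXLLLLXLXLX: L→LX, X→LLL, L→LX, L→LX, L→LX, L→LX, X→LLL, L→LX, X→LLL, L→LX, X→LLL. Concatenated: LX LLL LX LX LX LX LLL LX LLL LX LLL.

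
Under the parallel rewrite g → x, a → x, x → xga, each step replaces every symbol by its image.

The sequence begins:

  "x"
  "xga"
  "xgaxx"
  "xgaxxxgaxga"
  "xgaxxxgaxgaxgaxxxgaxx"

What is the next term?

xgaxxxgaxgaxgaxxxgaxxxgaxxxgaxgaxgaxxxgaxga

Replace each of the 21 characters of xgaxxxgaxgaxgaxxxgaxx in place — xga x x xga xga xga x x xga x x xga x x xga xga xga x x xga xga — and concatenate.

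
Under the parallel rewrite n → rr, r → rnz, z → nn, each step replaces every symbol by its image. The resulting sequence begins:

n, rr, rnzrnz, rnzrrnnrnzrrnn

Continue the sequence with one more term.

Rewriting the 14 symbols of rnzrrnnrnzrrnn one by one yields rnz rr nn rnz rnz rr rr rnz rr nn rnz rnz rr rr; concatenated:

rnzrrnnrnzrnzrrrrrnzrrnnrnzrnzrrrr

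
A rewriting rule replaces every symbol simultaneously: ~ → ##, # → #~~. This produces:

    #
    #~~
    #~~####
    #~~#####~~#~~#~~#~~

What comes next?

#~~#####~~#~~#~~#~~#~~#####~~#####~~#####~~####

Replace each of the 19 characters of #~~#####~~#~~#~~#~~ in place — #~~ ## ## #~~ #~~ #~~ #~~ #~~ ## ## #~~ ## ## #~~ ## ## #~~ ## ## — and concatenate.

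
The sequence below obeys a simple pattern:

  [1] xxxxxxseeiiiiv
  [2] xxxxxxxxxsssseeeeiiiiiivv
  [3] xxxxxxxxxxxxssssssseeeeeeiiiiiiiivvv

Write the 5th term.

Reading off run lengths: x runs 6, 9, 12; s runs 1, 4, 7; e runs 2, 4, 6; i runs 4, 6, 8; v runs 1, 2, 3 — each is linear in n (n = 1, 2, …).
Setting n = 5 gives 18, 13, 10, 12, 5 characters in each block.

xxxxxxxxxxxxxxxxxxssssssssssssseeeeeeeeeeiiiiiiiiiiiivvvvv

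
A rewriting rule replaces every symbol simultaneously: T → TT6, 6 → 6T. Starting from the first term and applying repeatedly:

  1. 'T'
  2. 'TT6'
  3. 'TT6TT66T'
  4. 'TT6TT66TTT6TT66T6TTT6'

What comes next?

Applying the rule to each of the 21 symbols of TT6TT66TTT6TT66T6TTT6 gives the pieces TT6 TT6 6T TT6 TT6 6T 6T TT6 TT6 TT6 6T TT6 TT6 6T 6T TT6 6T TT6 TT6 TT6 6T, which concatenate to the answer.

TT6TT66TTT6TT66T6TTT6TT6TT66TTT6TT66T6TTT66TTT6TT6TT66T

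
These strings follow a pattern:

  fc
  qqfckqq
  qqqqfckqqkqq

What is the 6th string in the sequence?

qqqqqqqqqqfckqqkqqkqqkqqkqq

Each term wraps the previous one in qq on the left and kqq on the right.
From qqqqfckqqkqq, 3 further steps: qqqqfckqqkqq → qqqqqqfckqqkqqkqq → qqqqqqqqfckqqkqqkqqkqq → (answer).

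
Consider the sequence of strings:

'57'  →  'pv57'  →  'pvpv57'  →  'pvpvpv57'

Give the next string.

pvpvpvpv57

Each term is the previous one with pv prepended.
So the next term is pv·pvpvpv57.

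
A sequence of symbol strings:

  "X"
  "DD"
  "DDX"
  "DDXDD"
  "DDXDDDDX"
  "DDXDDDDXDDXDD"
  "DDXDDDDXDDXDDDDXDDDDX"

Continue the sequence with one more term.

Each term (from the third on) is the previous term followed by the one before it: term 3 = DD·X = DDX.
Continuing: DDXDDDDXDDXDDDDXDDDDX · DDXDDDDXDDXDD gives term 8.

DDXDDDDXDDXDDDDXDDDDXDDXDDDDXDDXDD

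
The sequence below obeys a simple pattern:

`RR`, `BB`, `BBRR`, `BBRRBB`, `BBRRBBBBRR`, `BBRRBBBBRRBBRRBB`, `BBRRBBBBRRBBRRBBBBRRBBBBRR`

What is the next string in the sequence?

This is a Fibonacci-style word recurrence s(k) = s(k−1)·s(k−2): e.g. BB·RR = BBRR.
So term 8 is BBRRBBBBRRBBRRBBBBRRBBBBRR·BBRRBBBBRRBBRRBB.

BBRRBBBBRRBBRRBBBBRRBBBBRRBBRRBBBBRRBBRRBB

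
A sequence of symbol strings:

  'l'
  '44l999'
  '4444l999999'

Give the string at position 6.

4444444444l999999999999999

s(k+1) = 44·s(k)·999, so each term gains 44 as a prefix and 999 as a suffix.
From 4444l999999, 3 further steps: 4444l999999 → 444444l999999999 → 44444444l999999999999 → (answer).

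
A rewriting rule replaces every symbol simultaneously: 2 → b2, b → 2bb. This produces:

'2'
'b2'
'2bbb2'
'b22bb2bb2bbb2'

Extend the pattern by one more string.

Applying the rule to each of the 13 symbols of b22bb2bb2bbb2 gives the pieces 2bb b2 b2 2bb 2bb b2 2bb 2bb b2 2bb 2bb 2bb b2, which concatenate to the answer.

2bbb2b22bb2bbb22bb2bbb22bb2bb2bbb2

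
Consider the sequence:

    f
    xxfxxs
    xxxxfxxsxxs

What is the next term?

Each term wraps the previous one in xx on the left and xxs on the right.
Applying this once more to xxxxfxxsxxs:

xxxxxxfxxsxxsxxs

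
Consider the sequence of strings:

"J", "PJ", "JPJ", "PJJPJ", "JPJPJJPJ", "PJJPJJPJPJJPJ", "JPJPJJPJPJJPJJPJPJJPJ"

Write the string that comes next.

PJJPJJPJPJJPJJPJPJJPJPJJPJJPJPJJPJ

Each term (from the third on) is the two preceding terms concatenated in order: term 3 = J·PJ = JPJ.
Continuing: PJJPJJPJPJJPJ · JPJPJJPJPJJPJJPJPJJPJ gives term 8.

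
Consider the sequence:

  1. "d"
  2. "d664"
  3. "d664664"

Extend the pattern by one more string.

d664664664

Each term is the previous one with 664 appended.
So the next term is d664664·664.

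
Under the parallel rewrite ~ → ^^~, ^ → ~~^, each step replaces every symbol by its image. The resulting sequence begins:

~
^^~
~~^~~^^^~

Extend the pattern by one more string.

^^~^^~~~^^^~^^~~~^~~^~~^^^~

Expanding ~~^~~^^^~: ~→^^~, ~→^^~, ^→~~^, ~→^^~, ~→^^~, ^→~~^, ^→~~^, ^→~~^, ~→^^~. Concatenated: ^^~ ^^~ ~~^ ^^~ ^^~ ~~^ ~~^ ~~^ ^^~.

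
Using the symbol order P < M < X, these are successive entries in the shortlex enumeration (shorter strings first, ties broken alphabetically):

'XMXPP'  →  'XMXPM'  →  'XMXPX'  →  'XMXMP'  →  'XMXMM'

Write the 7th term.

Continuing the enumeration 2 steps past XMXMM: XMXMM → XMXMX → (answer).

XMXXP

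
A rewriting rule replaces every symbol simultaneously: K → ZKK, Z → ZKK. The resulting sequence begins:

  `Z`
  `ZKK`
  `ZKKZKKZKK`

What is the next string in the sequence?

Expanding ZKKZKKZKK: Z→ZKK, K→ZKK, K→ZKK, Z→ZKK, K→ZKK, K→ZKK, Z→ZKK, K→ZKK, K→ZKK. Concatenated: ZKK ZKK ZKK ZKK ZKK ZKK ZKK ZKK ZKK.

ZKKZKKZKKZKKZKKZKKZKKZKKZKK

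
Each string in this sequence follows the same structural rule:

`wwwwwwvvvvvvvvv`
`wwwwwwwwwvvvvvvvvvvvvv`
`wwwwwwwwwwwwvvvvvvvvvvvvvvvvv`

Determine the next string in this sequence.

wwwwwwwwwwwwwwwvvvvvvvvvvvvvvvvvvvvv

Term n consists of 3n w's, followed by 4n+1 v's, where the shown terms are n = 2, 3, 4.
For the next term, n = 5, so the run lengths are 15, 21.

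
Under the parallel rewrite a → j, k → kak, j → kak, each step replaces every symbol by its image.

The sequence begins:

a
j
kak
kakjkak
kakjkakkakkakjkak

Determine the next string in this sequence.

kakjkakkakkakjkakkakjkakkakjkakkakkakjkak

φ(kakjkakkakkakjkak) expands symbol-by-symbol to kak j kak kak kak j kak kak j kak kak j kak kak kak j kak; joining the 17 pieces gives the next term.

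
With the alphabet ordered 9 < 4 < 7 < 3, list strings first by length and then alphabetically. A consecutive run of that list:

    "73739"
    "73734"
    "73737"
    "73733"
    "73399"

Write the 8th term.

Continuing the enumeration 3 steps past 73399: 73399 → 73394 → 73397 → (answer).

73393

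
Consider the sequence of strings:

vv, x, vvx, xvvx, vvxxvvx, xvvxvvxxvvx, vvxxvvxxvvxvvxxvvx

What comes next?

This is a Fibonacci-style word recurrence s(k) = s(k−2)·s(k−1): e.g. vv·x = vvx.
So term 8 is xvvxvvxxvvx·vvxxvvxxvvxvvxxvvx.

xvvxvvxxvvxvvxxvvxxvvxvvxxvvx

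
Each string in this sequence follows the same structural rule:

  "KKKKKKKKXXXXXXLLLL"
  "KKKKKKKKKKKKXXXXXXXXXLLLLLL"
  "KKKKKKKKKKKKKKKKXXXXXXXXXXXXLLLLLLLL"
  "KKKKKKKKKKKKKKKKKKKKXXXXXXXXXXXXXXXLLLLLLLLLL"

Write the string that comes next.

KKKKKKKKKKKKKKKKKKKKKKKKXXXXXXXXXXXXXXXXXXLLLLLLLLLLLL

Term n consists of 4n K's, followed by 3n X's, followed by 2n L's, where the shown terms are n = 2, 3, 4, 5.
At n = 6 the blocks have lengths 24, 18, 12.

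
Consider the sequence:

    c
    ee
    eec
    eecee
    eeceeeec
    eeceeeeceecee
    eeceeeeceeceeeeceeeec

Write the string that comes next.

eeceeeeceeceeeeceeeeceeceeeeceecee

From term 3 onward, concatenate the last term with the second-to-last: ee·c = eec, eec·ee = eecee, …
So term 8 is eeceeeeceeceeeeceeeec·eeceeeeceecee.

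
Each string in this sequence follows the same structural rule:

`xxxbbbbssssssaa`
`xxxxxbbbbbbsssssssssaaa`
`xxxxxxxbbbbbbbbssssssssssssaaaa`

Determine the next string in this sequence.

Term n consists of 2n-1 x's, followed by 2n b's, followed by 3n s's, followed by n a's, where the shown terms are n = 2, 3, 4.
Setting n = 5 gives 9, 10, 15, 5 characters in each block.

xxxxxxxxxbbbbbbbbbbsssssssssssssssaaaaa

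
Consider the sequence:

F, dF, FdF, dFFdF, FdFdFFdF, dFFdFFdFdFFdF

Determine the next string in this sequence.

Each term (from the third on) is the two preceding terms concatenated in order: term 3 = F·dF = FdF.
Continuing: FdFdFFdF · dFFdFFdFdFFdF gives term 7.

FdFdFFdFdFFdFFdFdFFdF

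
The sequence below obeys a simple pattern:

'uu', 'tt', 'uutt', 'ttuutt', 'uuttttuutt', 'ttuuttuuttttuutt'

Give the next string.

uuttttuuttttuuttuuttttuutt

This is a Fibonacci-style word recurrence s(k) = s(k−2)·s(k−1): e.g. uu·tt = uutt.
The next term joins uuttttuutt and ttuuttuuttttuutt.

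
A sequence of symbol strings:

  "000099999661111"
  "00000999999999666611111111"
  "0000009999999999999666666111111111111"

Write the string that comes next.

000000099999999999999999666666661111111111111111

The n-th term is n+3 0's then 4n+1 9's then 2n 6's then 4n 1's (n = 1, 2, …).
Setting n = 4 gives 7, 17, 8, 16 characters in each block.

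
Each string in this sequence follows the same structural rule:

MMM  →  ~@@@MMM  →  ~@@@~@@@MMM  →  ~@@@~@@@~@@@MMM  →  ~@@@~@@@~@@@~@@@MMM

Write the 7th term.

The strings grow by a fixed prefix ~@@@ each time.
From ~@@@~@@@~@@@~@@@MMM, 2 further steps: ~@@@~@@@~@@@~@@@MMM → ~@@@~@@@~@@@~@@@~@@@MMM → (answer).

~@@@~@@@~@@@~@@@~@@@~@@@MMM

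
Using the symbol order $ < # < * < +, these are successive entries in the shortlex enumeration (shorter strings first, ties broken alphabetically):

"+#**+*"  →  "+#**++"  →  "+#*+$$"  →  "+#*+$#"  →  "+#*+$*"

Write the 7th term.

Continuing the enumeration 2 steps past +#*+$*: +#*+$* → +#*+$+ → (answer).

+#*+#$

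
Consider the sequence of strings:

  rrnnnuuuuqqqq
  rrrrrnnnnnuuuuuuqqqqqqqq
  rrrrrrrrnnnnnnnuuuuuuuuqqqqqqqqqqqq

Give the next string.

rrrrrrrrrrrnnnnnnnnnuuuuuuuuuuqqqqqqqqqqqqqqqq

Reading off run lengths: r runs 2, 5, 8; n runs 3, 5, 7; u runs 4, 6, 8; q runs 4, 8, 12 — each is linear in n (n = 1, 2, …).
Setting n = 4 gives 11, 9, 10, 16 characters in each block.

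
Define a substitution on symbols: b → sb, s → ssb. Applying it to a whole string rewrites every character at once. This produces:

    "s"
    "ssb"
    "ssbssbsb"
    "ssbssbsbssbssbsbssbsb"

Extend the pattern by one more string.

Applying the rule to each of the 21 symbols of ssbssbsbssbssbsbssbsb gives the pieces ssb ssb sb ssb ssb sb ssb sb ssb ssb sb ssb ssb sb ssb sb ssb ssb sb ssb sb, which concatenate to the answer.

ssbssbsbssbssbsbssbsbssbssbsbssbssbsbssbsbssbssbsbssbsb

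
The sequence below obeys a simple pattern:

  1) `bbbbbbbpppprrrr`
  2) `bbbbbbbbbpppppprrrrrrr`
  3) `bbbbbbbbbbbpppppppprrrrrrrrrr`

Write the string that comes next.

Term n consists of 2n+3 b's, followed by 2n p's, followed by 3n-2 r's, where the shown terms are n = 2, 3, 4.
At n = 5 the blocks have lengths 13, 10, 13.

bbbbbbbbbbbbbpppppppppprrrrrrrrrrrrr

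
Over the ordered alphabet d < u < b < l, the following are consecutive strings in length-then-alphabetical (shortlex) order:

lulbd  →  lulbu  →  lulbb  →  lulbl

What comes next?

lulld

Treat lulbl as a base-4 numeral over the given alphabet and add one, carrying through any trailing l's.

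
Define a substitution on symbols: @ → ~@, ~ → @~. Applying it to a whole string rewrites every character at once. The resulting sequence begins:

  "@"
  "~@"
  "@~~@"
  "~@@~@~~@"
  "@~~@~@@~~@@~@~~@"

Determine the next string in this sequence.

~@@~@~~@@~~@~@@~@~~@~@@~~@@~@~~@

Applying the rule to each of the 16 symbols of @~~@~@@~~@@~@~~@ gives the pieces ~@ @~ @~ ~@ @~ ~@ ~@ @~ @~ ~@ ~@ @~ ~@ @~ @~ ~@, which concatenate to the answer.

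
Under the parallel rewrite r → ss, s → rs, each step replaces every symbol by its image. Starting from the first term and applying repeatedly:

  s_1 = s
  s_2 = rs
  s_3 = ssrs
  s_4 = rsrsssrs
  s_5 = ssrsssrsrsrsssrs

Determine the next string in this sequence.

Rewriting the 16 symbols of ssrsssrsrsrsssrs one by one yields rs rs ss rs rs rs ss rs ss rs ss rs rs rs ss rs; concatenated:

rsrsssrsrsrsssrsssrsssrsrsrsssrs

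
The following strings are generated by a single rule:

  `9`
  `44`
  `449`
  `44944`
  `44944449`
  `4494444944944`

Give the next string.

From term 3 onward, concatenate the last term with the second-to-last: 44·9 = 449, 449·44 = 44944, …
So term 7 is 4494444944944·44944449.

449444494494444944449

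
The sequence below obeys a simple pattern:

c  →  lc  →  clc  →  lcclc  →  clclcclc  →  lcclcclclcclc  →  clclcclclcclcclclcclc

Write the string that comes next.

From term 3 onward, concatenate the second-to-last term with the last: c·lc = clc, lc·clc = lcclc, …
The next term joins lcclcclclcclc and clclcclclcclcclclcclc.

lcclcclclcclcclclcclclcclcclclcclc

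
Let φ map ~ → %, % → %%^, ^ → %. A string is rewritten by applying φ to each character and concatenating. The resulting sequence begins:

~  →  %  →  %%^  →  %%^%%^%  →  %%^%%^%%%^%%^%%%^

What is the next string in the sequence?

Applying the rule to each of the 17 symbols of %%^%%^%%%^%%^%%%^ gives the pieces %%^ %%^ % %%^ %%^ % %%^ %%^ %%^ % %%^ %%^ % %%^ %%^ %%^ %, which concatenate to the answer.

%%^%%^%%%^%%^%%%^%%^%%^%%%^%%^%%%^%%^%%^%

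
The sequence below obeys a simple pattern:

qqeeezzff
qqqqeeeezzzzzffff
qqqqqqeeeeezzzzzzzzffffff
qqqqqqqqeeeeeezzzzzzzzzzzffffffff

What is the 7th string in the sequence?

Reading off run lengths: q runs 2, 4, 6, 8; e runs 3, 4, 5, 6; z runs 2, 5, 8, 11; f runs 2, 4, 6, 8 — each is linear in n (n = 1, 2, …).
Setting n = 7 gives 14, 9, 20, 14 characters in each block.

qqqqqqqqqqqqqqeeeeeeeeezzzzzzzzzzzzzzzzzzzzffffffffffffff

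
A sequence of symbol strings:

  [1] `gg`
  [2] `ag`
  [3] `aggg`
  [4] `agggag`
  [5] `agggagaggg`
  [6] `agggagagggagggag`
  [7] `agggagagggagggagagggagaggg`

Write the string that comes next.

agggagagggagggagagggagagggagggagagggagggag

From term 3 onward, concatenate the last term with the second-to-last: ag·gg = aggg, aggg·ag = agggag, …
Continuing: agggagagggagggagagggagaggg · agggagagggagggag gives term 8.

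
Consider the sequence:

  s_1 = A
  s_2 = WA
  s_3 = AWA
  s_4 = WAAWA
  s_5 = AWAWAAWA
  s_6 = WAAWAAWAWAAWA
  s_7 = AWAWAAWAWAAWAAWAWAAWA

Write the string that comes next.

WAAWAAWAWAAWAAWAWAAWAWAAWAAWAWAAWA

This is a Fibonacci-style word recurrence s(k) = s(k−2)·s(k−1): e.g. A·WA = AWA.
So term 8 is WAAWAAWAWAAWA·AWAWAAWAWAAWAAWAWAAWA.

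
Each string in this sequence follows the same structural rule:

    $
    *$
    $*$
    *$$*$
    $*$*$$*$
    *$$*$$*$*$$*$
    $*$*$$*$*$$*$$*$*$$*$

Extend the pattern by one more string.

*$$*$$*$*$$*$$*$*$$*$*$$*$$*$*$$*$

From term 3 onward, concatenate the second-to-last term with the last: $·*$ = $*$, *$·$*$ = *$$*$, …
The next term joins *$$*$$*$*$$*$ and $*$*$$*$*$$*$$*$*$$*$.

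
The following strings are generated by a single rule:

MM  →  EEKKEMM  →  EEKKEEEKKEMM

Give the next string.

The strings grow by a fixed prefix EEKKE each time.
Applying this once more to EEKKEEEKKEMM:

EEKKEEEKKEEEKKEMM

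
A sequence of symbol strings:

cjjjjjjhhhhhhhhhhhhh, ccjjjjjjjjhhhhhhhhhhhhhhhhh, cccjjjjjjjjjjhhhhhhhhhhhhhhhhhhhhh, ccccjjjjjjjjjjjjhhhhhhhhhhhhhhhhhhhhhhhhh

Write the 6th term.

Term n consists of n-2 c's, followed by 2n j's, followed by 4n+1 h's, where the shown terms are n = 3, 4, 5, 6.
For term 6, n = 8, so the run lengths are 6, 16, 33.

ccccccjjjjjjjjjjjjjjjjhhhhhhhhhhhhhhhhhhhhhhhhhhhhhhhhh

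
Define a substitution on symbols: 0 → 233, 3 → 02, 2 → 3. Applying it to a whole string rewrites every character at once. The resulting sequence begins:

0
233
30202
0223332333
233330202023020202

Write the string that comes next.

30202020223332333233302233323332333

φ(233330202023020202) expands symbol-by-symbol to 3 02 02 02 02 233 3 233 3 233 3 02 233 3 233 3 233 3; joining the 18 pieces gives the next term.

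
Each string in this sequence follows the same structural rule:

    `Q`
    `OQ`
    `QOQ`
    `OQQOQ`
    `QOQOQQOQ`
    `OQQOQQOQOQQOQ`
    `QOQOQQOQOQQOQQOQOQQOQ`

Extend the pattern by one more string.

From term 3 onward, concatenate the second-to-last term with the last: Q·OQ = QOQ, OQ·QOQ = OQQOQ, …
So term 8 is OQQOQQOQOQQOQ·QOQOQQOQOQQOQQOQOQQOQ.

OQQOQQOQOQQOQQOQOQQOQOQQOQQOQOQQOQ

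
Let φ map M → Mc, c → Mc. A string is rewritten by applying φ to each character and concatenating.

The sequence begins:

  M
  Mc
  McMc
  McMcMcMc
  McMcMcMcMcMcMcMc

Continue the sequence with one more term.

McMcMcMcMcMcMcMcMcMcMcMcMcMcMcMc

Applying the rule to each of the 16 symbols of McMcMcMcMcMcMcMc gives the pieces Mc Mc Mc Mc Mc Mc Mc Mc Mc Mc Mc Mc Mc Mc Mc Mc, which concatenate to the answer.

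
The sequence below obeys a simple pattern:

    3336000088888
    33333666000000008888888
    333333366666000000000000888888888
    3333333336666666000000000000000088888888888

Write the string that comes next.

Term n consists of 2n+1 3's, followed by 2n-1 6's, followed by 4n 0's, followed by 2n+3 8's (n = 1, 2, …).
At n = 5 the blocks have lengths 11, 9, 20, 13.

33333333333666666666000000000000000000008888888888888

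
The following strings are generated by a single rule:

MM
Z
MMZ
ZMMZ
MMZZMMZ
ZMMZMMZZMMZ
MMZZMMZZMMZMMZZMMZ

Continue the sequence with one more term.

ZMMZMMZZMMZMMZZMMZZMMZMMZZMMZ

Each term (from the third on) is the two preceding terms concatenated in order: term 3 = MM·Z = MMZ.
The next term joins ZMMZMMZZMMZ and MMZZMMZZMMZMMZZMMZ.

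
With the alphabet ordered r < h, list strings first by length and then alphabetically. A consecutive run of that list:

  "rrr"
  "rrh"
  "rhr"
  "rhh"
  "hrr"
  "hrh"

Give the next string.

hhr

The successor of hrh increments the rightmost position that isn't already h and resets every position after it to r.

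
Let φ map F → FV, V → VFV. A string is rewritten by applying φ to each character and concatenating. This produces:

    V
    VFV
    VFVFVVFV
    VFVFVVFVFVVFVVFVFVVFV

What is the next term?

Replace each of the 21 characters of VFVFVVFVFVVFVVFVFVVFV in place — VFV FV VFV FV VFV VFV FV VFV FV VFV VFV FV VFV VFV FV VFV FV VFV VFV FV VFV — and concatenate.

VFVFVVFVFVVFVVFVFVVFVFVVFVVFVFVVFVVFVFVVFVFVVFVVFVFVVFV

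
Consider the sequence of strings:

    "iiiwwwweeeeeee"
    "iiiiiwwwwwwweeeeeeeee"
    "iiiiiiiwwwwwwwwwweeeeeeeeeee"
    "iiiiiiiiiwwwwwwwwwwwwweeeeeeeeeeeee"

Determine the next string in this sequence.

Term n consists of 2n-1 i's, followed by 3n-2 w's, followed by 2n+3 e's, where the shown terms are n = 2, 3, 4, 5.
For the next term, n = 6, so the run lengths are 11, 16, 15.

iiiiiiiiiiiwwwwwwwwwwwwwwwweeeeeeeeeeeeeee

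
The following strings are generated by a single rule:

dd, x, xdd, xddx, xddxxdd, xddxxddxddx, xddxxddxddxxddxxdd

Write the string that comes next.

From term 3 onward, concatenate the last term with the second-to-last: x·dd = xdd, xdd·x = xddx, …
Continuing: xddxxddxddxxddxxdd · xddxxddxddx gives term 8.

xddxxddxddxxddxxddxddxxddxddx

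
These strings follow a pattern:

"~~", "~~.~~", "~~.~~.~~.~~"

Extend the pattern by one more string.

s(k+1) = s(k)·.·s(k) — each term doubles the last with '.' between the halves.
Doubling ~~.~~.~~.~~ with '.' between the halves:

~~.~~.~~.~~.~~.~~.~~.~~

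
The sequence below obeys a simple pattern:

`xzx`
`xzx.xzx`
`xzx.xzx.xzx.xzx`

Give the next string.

Every step duplicates the string with '.' between the halves.
Doubling xzx.xzx.xzx.xzx with '.' between the halves:

xzx.xzx.xzx.xzx.xzx.xzx.xzx.xzx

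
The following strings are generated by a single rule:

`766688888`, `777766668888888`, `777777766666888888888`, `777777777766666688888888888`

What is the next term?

Each string has the form 7^{3n-2} 6^{n+2} 8^{2n+3} (n = 1, 2, …).
Setting n = 5 gives 13, 7, 13 characters in each block.

777777777777766666668888888888888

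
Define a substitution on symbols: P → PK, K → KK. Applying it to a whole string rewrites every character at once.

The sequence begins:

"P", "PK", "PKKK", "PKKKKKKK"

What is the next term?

PKKKKKKKKKKKKKKK

Expanding PKKKKKKK: P→PK, K→KK, K→KK, K→KK, K→KK, K→KK, K→KK, K→KK. Concatenated: PK KK KK KK KK KK KK KK.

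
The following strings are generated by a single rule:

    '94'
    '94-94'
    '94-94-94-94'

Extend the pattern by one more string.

Every step duplicates the string with '-' between the halves.
Doubling 94-94-94-94 with '-' between the halves:

94-94-94-94-94-94-94-94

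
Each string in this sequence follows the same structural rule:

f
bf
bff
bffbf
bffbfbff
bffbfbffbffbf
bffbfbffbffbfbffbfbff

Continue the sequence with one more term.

Each term (from the third on) is the previous term followed by the one before it: term 3 = bf·f = bff.
The next term joins bffbfbffbffbfbffbfbff and bffbfbffbffbf.

bffbfbffbffbfbffbfbffbffbfbffbffbf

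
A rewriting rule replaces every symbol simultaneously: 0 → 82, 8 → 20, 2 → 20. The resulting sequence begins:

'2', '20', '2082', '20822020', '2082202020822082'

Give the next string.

Rewriting the 16 symbols of 2082202020822082 one by one yields 20 82 20 20 20 82 20 82 20 82 20 20 20 82 20 20; concatenated:

20822020208220822082202020822020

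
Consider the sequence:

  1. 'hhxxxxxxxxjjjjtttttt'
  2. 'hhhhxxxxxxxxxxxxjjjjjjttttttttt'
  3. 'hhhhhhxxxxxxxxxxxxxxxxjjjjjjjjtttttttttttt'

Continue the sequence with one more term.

hhhhhhhhxxxxxxxxxxxxxxxxxxxxjjjjjjjjjjttttttttttttttt

Reading off run lengths: h runs 2, 4, 6; x runs 8, 12, 16; j runs 4, 6, 8; t runs 6, 9, 12 — each is linear in n, where the shown terms are n = 2, 3, 4.
For the next term, n = 5, so the run lengths are 8, 20, 10, 15.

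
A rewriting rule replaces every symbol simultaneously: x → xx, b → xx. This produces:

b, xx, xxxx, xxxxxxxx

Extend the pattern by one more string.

xxxxxxxxxxxxxxxx

Apply φ to xxxxxxxx symbol by symbol: x→xx, x→xx, x→xx, x→xx, x→xx, x→xx, x→xx, x→xx; joined: xx xx xx xx xx xx xx xx.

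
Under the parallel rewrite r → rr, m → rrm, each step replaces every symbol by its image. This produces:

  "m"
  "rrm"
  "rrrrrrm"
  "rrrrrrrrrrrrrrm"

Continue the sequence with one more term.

rrrrrrrrrrrrrrrrrrrrrrrrrrrrrrm

φ(rrrrrrrrrrrrrrm) expands symbol-by-symbol to rr rr rr rr rr rr rr rr rr rr rr rr rr rr rrm; joining the 15 pieces gives the next term.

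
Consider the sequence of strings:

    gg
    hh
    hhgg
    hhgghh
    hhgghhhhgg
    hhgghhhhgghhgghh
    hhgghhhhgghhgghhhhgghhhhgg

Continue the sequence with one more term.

From term 3 onward, concatenate the last term with the second-to-last: hh·gg = hhgg, hhgg·hh = hhgghh, …
Continuing: hhgghhhhgghhgghhhhgghhhhgg · hhgghhhhgghhgghh gives term 8.

hhgghhhhgghhgghhhhgghhhhgghhgghhhhgghhgghh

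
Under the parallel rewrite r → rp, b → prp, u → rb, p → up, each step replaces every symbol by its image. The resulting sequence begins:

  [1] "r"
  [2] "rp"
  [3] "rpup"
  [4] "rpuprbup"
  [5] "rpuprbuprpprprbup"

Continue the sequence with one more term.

rpuprbuprpprprbuprpupuprpuprpprprbup

Applying the rule to each of the 17 symbols of rpuprbuprpprprbup gives the pieces rp up rb up rp prp rb up rp up up rp up rp prp rb up, which concatenate to the answer.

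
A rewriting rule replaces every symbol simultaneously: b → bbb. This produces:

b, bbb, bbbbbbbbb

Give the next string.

Apply φ to bbbbbbbbb symbol by symbol: b→bbb, b→bbb, b→bbb, b→bbb, b→bbb, b→bbb, b→bbb, b→bbb, b→bbb; joined: bbb bbb bbb bbb bbb bbb bbb bbb bbb.

bbbbbbbbbbbbbbbbbbbbbbbbbbb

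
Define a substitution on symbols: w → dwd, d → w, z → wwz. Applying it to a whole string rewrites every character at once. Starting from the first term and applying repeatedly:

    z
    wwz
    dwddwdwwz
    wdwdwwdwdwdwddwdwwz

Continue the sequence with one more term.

dwdwdwdwdwddwdwdwdwdwdwdwdwwdwdwdwddwdwwz

Applying the rule to each of the 19 symbols of wdwdwwdwdwdwddwdwwz gives the pieces dwd w dwd w dwd dwd w dwd w dwd w dwd w w dwd w dwd dwd wwz, which concatenate to the answer.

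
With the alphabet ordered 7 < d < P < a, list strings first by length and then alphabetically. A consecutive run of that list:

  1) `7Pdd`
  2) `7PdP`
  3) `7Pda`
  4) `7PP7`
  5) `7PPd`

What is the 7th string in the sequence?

Stepping forward 2 times from 7PPd: 7PPd → 7PPP, then the target.

7PPa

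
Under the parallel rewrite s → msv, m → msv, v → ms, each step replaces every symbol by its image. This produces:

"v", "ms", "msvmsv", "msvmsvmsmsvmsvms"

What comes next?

Applying the rule to each of the 16 symbols of msvmsvmsmsvmsvms gives the pieces msv msv ms msv msv ms msv msv msv msv ms msv msv ms msv msv, which concatenate to the answer.

msvmsvmsmsvmsvmsmsvmsvmsvmsvmsmsvmsvmsmsvmsv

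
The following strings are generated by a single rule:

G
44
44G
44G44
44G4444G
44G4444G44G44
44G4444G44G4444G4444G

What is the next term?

44G4444G44G4444G4444G44G4444G44G44

Each term (from the third on) is the previous term followed by the one before it: term 3 = 44·G = 44G.
So term 8 is 44G4444G44G4444G4444G·44G4444G44G44.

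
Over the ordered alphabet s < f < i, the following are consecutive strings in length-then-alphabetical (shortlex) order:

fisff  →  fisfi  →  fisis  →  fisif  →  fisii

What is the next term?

fifss

The successor of fisii increments the rightmost position that isn't already i and resets every position after it to s.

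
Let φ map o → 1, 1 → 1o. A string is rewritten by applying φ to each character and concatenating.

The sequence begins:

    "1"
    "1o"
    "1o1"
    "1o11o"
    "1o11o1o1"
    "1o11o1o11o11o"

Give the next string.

Applying the rule to each of the 13 symbols of 1o11o1o11o11o gives the pieces 1o 1 1o 1o 1 1o 1 1o 1o 1 1o 1o 1, which concatenate to the answer.

1o11o1o11o11o1o11o1o1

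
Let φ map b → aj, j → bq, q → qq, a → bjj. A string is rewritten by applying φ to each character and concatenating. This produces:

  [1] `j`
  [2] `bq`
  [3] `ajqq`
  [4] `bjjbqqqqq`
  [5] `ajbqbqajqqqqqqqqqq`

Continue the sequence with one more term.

bjjbqajqqajqqbjjbqqqqqqqqqqqqqqqqqqqqq

Replace each of the 18 characters of ajbqbqajqqqqqqqqqq in place — bjj bq aj qq aj qq bjj bq qq qq qq qq qq qq qq qq qq qq — and concatenate.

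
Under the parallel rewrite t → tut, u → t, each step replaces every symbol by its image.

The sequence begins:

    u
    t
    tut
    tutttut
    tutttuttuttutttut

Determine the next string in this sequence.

tutttuttuttutttuttutttuttutttuttuttutttut

Replace each of the 17 characters of tutttuttuttutttut in place — tut t tut tut tut t tut tut t tut tut t tut tut tut t tut — and concatenate.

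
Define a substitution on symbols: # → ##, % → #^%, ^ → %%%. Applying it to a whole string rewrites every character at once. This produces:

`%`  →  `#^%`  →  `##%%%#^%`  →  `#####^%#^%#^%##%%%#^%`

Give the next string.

##########%%%#^%##%%%#^%##%%%#^%#####^%#^%#^%##%%%#^%

Replace each of the 21 characters of #####^%#^%#^%##%%%#^% in place — ## ## ## ## ## %%% #^% ## %%% #^% ## %%% #^% ## ## #^% #^% #^% ## %%% #^% — and concatenate.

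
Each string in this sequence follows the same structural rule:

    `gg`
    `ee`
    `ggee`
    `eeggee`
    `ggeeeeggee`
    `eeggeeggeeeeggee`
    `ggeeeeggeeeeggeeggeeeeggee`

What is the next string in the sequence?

This is a Fibonacci-style word recurrence s(k) = s(k−2)·s(k−1): e.g. gg·ee = ggee.
The next term joins eeggeeggeeeeggee and ggeeeeggeeeeggeeggeeeeggee.

eeggeeggeeeeggeeggeeeeggeeeeggeeggeeeeggee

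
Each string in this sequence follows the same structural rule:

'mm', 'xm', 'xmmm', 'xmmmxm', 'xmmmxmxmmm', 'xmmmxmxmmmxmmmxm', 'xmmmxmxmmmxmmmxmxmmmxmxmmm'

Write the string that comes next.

Each term (from the third on) is the previous term followed by the one before it: term 3 = xm·mm = xmmm.
Continuing: xmmmxmxmmmxmmmxmxmmmxmxmmm · xmmmxmxmmmxmmmxm gives term 8.

xmmmxmxmmmxmmmxmxmmmxmxmmmxmmmxmxmmmxmmmxm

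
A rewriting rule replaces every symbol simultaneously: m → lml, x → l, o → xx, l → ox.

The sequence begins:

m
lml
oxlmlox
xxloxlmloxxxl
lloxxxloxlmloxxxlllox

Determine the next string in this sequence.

Rewriting the 21 symbols of lloxxxloxlmloxxxlllox one by one yields ox ox xx l l l ox xx l ox lml ox xx l l l ox ox ox xx l; concatenated:

oxoxxxllloxxxloxlmloxxxllloxoxoxxxl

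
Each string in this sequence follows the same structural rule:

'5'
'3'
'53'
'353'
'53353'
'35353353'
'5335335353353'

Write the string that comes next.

353533535335335353353

From term 3 onward, concatenate the second-to-last term with the last: 5·3 = 53, 3·53 = 353, …
So term 8 is 35353353·5335335353353.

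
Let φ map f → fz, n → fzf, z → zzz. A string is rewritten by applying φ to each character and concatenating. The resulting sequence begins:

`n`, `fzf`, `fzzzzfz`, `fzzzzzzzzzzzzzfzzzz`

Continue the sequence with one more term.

Replace each of the 19 characters of fzzzzzzzzzzzzzfzzzz in place — fz zzz zzz zzz zzz zzz zzz zzz zzz zzz zzz zzz zzz zzz fz zzz zzz zzz zzz — and concatenate.

fzzzzzzzzzzzzzzzzzzzzzzzzzzzzzzzzzzzzzzzzfzzzzzzzzzzzzz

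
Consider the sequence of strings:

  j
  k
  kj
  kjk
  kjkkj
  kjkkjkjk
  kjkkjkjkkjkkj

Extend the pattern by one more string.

kjkkjkjkkjkkjkjkkjkjk

From term 3 onward, concatenate the last term with the second-to-last: k·j = kj, kj·k = kjk, …
So term 8 is kjkkjkjkkjkkj·kjkkjkjk.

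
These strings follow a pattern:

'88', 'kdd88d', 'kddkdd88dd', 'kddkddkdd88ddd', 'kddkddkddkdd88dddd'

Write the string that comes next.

Each term wraps the previous one in kdd on the left and d on the right.
Applying this once more to kddkddkddkdd88dddd:

kddkddkddkddkdd88ddddd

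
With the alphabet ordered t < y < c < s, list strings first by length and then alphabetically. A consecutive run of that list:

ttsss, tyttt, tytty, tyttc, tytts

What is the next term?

tytyt

Treat tytts as a base-4 numeral over the given alphabet and add one, carrying through any trailing s's.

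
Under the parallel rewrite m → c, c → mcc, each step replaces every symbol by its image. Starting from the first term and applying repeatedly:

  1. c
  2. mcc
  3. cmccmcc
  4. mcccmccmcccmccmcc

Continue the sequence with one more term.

Rewriting the 17 symbols of mcccmccmcccmccmcc one by one yields c mcc mcc mcc c mcc mcc c mcc mcc mcc c mcc mcc c mcc mcc; concatenated:

cmccmccmcccmccmcccmccmccmcccmccmcccmccmcc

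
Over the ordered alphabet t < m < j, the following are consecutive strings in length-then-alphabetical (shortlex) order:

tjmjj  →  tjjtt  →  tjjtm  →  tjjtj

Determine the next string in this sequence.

tjjmt

Find the rightmost character of tjjtj below j, bump it to the next letter, and reset everything to its right to t.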